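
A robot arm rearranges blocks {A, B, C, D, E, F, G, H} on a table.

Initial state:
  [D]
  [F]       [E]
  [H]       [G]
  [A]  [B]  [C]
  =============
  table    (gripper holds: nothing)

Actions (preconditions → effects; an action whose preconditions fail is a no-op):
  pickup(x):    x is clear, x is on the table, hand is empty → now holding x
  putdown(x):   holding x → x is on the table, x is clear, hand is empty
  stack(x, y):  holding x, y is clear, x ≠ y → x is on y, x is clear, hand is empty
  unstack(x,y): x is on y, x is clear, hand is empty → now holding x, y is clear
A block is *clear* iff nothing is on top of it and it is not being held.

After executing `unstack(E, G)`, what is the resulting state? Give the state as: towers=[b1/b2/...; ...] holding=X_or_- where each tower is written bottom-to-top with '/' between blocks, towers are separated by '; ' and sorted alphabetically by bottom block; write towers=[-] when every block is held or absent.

towers=[A/H/F/D; B; C/G] holding=E

before: towers=[A/H/F/D; B; C/G/E] holding=-
pre[unstack(E, G)]: on(E,G) ok, clear(E) ok, handempty ok
all met → apply unstack(E, G)
after:  towers=[A/H/F/D; B; C/G] holding=E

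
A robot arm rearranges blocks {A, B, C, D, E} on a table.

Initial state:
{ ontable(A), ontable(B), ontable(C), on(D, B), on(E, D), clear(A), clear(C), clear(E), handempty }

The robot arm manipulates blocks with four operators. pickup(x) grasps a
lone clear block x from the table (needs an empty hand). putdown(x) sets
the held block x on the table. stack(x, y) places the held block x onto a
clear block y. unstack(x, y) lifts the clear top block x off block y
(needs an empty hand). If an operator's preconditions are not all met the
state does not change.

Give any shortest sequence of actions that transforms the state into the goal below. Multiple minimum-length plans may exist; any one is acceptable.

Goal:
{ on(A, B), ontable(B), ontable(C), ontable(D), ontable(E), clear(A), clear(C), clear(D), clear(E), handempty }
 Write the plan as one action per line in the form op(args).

step 1 (unstack(E, D)): towers=[A; B/D; C] holding=E
step 2 (putdown(E)): towers=[A; B/D; C; E] holding=-
step 3 (unstack(D, B)): towers=[A; B; C; E] holding=D
step 4 (putdown(D)): towers=[A; B; C; D; E] holding=-
step 5 (pickup(A)): towers=[B; C; D; E] holding=A
step 6 (stack(A, B)): towers=[B/A; C; D; E] holding=-
goal check: towers=[B/A; C; D; E] holding=- — reached (length 6, optimal by BFS)

unstack(E, D)
putdown(E)
unstack(D, B)
putdown(D)
pickup(A)
stack(A, B)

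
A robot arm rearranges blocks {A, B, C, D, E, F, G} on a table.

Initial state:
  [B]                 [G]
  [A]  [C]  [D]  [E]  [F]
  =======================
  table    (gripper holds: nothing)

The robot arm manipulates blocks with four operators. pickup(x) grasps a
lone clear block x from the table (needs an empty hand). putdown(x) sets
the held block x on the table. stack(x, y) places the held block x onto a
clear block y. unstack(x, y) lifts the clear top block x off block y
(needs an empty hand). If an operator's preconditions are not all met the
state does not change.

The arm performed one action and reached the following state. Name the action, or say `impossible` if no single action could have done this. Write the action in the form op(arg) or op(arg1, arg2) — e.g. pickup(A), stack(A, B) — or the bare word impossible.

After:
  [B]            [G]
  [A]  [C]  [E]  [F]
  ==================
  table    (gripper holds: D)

target: towers=[A/B; C; E; F/G] holding=D
     unstack(B, A) → towers=[A; C; D; E; F/G] holding=B
     unstack(G, F) → towers=[A/B; C; D; E; F] holding=G
         pickup(D) → towers=[A/B; C; E; F/G] holding=D  ← match
         pickup(E) → towers=[A/B; C; D; F/G] holding=E
         pickup(C) → towers=[A/B; D; E; F/G] holding=C

pickup(D)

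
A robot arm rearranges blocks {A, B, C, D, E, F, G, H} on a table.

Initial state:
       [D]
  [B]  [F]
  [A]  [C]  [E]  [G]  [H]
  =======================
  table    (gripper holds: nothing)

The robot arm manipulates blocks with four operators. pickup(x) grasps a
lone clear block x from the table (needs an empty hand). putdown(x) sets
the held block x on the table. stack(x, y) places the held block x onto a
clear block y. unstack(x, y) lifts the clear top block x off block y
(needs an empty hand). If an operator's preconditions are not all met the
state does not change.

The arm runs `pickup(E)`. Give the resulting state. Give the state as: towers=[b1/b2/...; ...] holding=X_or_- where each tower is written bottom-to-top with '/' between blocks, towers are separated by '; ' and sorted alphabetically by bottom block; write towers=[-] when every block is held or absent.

before: towers=[A/B; C/F/D; E; G; H] holding=-
pre[pickup(E)]: clear(E) ok, ontable(E) ok, handempty ok
all met → apply pickup(E)
after:  towers=[A/B; C/F/D; G; H] holding=E

towers=[A/B; C/F/D; G; H] holding=E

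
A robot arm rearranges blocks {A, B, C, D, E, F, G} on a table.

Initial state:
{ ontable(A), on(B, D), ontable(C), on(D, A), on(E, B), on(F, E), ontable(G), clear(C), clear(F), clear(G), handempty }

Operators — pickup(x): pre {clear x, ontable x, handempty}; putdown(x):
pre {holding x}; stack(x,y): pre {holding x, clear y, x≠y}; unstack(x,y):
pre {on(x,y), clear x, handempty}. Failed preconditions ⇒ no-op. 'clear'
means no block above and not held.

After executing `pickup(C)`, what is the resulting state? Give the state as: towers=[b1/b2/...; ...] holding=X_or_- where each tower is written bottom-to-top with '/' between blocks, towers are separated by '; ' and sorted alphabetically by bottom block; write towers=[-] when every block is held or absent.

towers=[A/D/B/E/F; G] holding=C

before: towers=[A/D/B/E/F; C; G] holding=-
pre[pickup(C)]: clear(C) yes, ontable(C) yes, handempty yes
all met → apply pickup(C)
after:  towers=[A/D/B/E/F; G] holding=C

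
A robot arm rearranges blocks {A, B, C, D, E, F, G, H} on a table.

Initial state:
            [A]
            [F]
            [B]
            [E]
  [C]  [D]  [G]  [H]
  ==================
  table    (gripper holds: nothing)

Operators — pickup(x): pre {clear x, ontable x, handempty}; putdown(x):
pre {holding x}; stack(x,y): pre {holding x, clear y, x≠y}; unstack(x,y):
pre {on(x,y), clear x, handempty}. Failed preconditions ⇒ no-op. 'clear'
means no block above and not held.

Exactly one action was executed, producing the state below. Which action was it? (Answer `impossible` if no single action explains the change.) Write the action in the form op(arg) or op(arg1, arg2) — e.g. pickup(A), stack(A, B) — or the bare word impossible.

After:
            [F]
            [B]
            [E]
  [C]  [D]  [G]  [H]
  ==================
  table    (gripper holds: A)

unstack(A, F)

target: towers=[C; D; G/E/B/F; H] holding=A
     unstack(A, F) → towers=[C; D; G/E/B/F; H] holding=A  ← match
         pickup(H) → towers=[C; D; G/E/B/F/A] holding=H
         pickup(D) → towers=[C; G/E/B/F/A; H] holding=D
         pickup(C) → towers=[D; G/E/B/F/A; H] holding=C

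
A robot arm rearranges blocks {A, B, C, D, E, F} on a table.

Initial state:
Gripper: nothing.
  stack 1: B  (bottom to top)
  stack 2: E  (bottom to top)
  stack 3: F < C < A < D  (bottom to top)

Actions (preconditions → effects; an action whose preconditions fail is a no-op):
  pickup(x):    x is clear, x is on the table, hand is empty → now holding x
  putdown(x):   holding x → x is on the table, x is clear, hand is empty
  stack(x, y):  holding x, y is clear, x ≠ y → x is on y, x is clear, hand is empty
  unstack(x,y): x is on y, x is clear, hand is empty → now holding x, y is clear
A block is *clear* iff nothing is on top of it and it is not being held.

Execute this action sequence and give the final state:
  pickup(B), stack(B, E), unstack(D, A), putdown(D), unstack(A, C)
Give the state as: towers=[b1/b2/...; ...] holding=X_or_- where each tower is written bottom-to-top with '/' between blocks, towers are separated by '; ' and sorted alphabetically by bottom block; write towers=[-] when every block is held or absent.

towers=[D; E/B; F/C] holding=A

step 1 (pickup(B)): towers=[E; F/C/A/D] holding=B
step 2 (stack(B, E)): towers=[E/B; F/C/A/D] holding=-
step 3 (unstack(D, A)): towers=[E/B; F/C/A] holding=D
step 4 (putdown(D)): towers=[D; E/B; F/C/A] holding=-
step 5 (unstack(A, C)): towers=[D; E/B; F/C] holding=A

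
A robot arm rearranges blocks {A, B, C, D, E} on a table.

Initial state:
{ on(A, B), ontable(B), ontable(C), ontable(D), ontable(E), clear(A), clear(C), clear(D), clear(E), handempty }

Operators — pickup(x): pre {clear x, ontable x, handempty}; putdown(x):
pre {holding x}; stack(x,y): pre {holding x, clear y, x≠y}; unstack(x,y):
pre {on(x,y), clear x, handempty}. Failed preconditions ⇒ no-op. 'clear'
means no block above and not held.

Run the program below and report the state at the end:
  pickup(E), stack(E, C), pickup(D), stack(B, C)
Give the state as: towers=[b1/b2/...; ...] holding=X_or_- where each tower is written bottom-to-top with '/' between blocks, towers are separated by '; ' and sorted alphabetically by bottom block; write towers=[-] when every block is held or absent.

towers=[B/A; C/E] holding=D

step 1 (pickup(E)): towers=[B/A; C; D] holding=E
step 2 (stack(E, C)): towers=[B/A; C/E; D] holding=-
step 3 (pickup(D)): towers=[B/A; C/E] holding=D
step 4 (stack(B, C)) [no-op]: towers=[B/A; C/E] holding=D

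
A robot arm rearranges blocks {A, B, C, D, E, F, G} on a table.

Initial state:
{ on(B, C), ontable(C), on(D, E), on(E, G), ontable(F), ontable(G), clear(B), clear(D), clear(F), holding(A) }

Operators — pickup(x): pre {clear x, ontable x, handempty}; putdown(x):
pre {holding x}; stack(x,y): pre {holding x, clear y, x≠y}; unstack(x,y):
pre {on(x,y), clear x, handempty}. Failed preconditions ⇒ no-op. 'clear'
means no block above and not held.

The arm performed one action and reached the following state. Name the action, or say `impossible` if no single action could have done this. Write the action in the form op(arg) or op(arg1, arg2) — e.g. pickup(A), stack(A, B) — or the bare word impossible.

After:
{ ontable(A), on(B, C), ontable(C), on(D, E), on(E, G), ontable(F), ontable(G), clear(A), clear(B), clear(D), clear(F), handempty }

putdown(A)

target: towers=[A; C/B; F; G/E/D] holding=-
        putdown(A) → towers=[A; C/B; F; G/E/D] holding=-  ← match
       stack(A, B) → towers=[C/B/A; F; G/E/D] holding=-
       stack(A, F) → towers=[C/B; F/A; G/E/D] holding=-
       stack(A, D) → towers=[C/B; F; G/E/D/A] holding=-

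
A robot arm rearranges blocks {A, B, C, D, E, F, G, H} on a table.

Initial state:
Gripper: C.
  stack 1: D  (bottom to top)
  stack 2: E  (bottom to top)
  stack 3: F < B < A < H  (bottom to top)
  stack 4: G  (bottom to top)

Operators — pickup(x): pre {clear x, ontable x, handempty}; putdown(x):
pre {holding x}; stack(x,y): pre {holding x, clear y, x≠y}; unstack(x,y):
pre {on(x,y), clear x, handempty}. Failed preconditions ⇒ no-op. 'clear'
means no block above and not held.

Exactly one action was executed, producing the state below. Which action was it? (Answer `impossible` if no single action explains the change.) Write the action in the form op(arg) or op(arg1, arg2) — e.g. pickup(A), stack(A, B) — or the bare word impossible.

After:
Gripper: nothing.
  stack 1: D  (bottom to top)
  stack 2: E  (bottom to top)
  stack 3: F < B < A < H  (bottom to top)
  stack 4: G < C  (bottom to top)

stack(C, G)

target: towers=[D; E; F/B/A/H; G/C] holding=-
        putdown(C) → towers=[C; D; E; F/B/A/H; G] holding=-
       stack(C, G) → towers=[D; E; F/B/A/H; G/C] holding=-  ← match
       stack(C, E) → towers=[D; E/C; F/B/A/H; G] holding=-
       stack(C, H) → towers=[D; E; F/B/A/H/C; G] holding=-
       stack(C, D) → towers=[D/C; E; F/B/A/H; G] holding=-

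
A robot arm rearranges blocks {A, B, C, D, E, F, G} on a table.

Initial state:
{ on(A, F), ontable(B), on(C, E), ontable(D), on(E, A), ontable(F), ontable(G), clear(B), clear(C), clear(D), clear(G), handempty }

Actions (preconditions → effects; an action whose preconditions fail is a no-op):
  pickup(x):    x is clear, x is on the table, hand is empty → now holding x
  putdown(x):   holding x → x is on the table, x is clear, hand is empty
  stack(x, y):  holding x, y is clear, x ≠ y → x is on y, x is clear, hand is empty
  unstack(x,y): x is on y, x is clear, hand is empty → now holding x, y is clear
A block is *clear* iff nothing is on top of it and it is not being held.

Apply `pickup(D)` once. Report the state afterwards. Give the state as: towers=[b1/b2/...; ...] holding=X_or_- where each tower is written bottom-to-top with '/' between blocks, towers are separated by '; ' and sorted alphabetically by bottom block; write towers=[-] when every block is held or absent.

before: towers=[B; D; F/A/E/C; G] holding=-
pre[pickup(D)]: clear(D) ok, ontable(D) ok, handempty ok
all met → apply pickup(D)
after:  towers=[B; F/A/E/C; G] holding=D

towers=[B; F/A/E/C; G] holding=D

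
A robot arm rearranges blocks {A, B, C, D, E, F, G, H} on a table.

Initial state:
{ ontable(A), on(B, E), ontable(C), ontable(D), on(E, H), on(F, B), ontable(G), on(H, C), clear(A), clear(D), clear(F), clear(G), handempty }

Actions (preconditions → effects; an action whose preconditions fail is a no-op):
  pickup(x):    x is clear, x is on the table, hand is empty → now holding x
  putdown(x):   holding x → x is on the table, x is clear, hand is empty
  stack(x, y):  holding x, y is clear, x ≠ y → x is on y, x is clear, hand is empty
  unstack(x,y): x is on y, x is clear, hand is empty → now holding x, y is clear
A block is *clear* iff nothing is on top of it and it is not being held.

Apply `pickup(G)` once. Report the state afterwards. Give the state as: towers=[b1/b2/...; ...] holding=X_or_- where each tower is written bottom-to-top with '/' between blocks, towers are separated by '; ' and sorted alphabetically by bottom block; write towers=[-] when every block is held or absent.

towers=[A; C/H/E/B/F; D] holding=G

before: towers=[A; C/H/E/B/F; D; G] holding=-
pre[pickup(G)]: clear(G) ✓, ontable(G) ✓, handempty ✓
all met → apply pickup(G)
after:  towers=[A; C/H/E/B/F; D] holding=G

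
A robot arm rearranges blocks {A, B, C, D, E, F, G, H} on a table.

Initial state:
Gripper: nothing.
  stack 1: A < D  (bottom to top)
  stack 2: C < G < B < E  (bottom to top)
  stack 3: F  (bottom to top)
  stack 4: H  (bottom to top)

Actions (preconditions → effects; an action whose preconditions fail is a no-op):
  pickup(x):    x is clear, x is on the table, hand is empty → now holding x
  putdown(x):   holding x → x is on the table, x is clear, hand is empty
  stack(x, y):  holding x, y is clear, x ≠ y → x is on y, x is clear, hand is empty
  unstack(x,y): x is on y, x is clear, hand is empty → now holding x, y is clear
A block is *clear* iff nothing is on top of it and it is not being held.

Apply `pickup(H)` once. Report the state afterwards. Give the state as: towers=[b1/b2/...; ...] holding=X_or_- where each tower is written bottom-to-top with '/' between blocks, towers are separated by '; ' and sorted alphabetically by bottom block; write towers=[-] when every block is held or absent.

before: towers=[A/D; C/G/B/E; F; H] holding=-
pre[pickup(H)]: clear(H) ok, ontable(H) ok, handempty ok
all met → apply pickup(H)
after:  towers=[A/D; C/G/B/E; F] holding=H

towers=[A/D; C/G/B/E; F] holding=H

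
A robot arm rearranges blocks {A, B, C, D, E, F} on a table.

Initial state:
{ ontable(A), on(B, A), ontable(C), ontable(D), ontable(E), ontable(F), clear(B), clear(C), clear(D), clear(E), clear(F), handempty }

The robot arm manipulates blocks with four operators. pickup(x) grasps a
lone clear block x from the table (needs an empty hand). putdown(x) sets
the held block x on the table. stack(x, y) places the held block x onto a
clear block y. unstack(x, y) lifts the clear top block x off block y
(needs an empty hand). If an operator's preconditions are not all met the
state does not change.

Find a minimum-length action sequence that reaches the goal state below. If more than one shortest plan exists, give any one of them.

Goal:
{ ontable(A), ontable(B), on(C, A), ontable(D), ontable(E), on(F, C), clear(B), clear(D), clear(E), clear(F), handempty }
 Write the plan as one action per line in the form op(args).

unstack(B, A)
putdown(B)
pickup(C)
stack(C, A)
pickup(F)
stack(F, C)

step 1 (unstack(B, A)): towers=[A; C; D; E; F] holding=B
step 2 (putdown(B)): towers=[A; B; C; D; E; F] holding=-
step 3 (pickup(C)): towers=[A; B; D; E; F] holding=C
step 4 (stack(C, A)): towers=[A/C; B; D; E; F] holding=-
step 5 (pickup(F)): towers=[A/C; B; D; E] holding=F
step 6 (stack(F, C)): towers=[A/C/F; B; D; E] holding=-
goal check: towers=[A/C/F; B; D; E] holding=- — reached (length 6, optimal by BFS)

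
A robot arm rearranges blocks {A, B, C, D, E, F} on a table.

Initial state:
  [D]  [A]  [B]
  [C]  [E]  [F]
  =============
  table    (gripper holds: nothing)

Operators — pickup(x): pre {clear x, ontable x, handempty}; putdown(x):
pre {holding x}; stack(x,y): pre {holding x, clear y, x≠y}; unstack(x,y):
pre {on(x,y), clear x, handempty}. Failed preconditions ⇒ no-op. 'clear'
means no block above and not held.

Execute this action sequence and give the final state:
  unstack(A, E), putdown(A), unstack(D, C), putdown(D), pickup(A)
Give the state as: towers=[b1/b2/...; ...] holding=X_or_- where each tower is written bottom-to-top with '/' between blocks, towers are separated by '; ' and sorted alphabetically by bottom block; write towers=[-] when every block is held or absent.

towers=[C; D; E; F/B] holding=A

step 1 (unstack(A, E)): towers=[C/D; E; F/B] holding=A
step 2 (putdown(A)): towers=[A; C/D; E; F/B] holding=-
step 3 (unstack(D, C)): towers=[A; C; E; F/B] holding=D
step 4 (putdown(D)): towers=[A; C; D; E; F/B] holding=-
step 5 (pickup(A)): towers=[C; D; E; F/B] holding=A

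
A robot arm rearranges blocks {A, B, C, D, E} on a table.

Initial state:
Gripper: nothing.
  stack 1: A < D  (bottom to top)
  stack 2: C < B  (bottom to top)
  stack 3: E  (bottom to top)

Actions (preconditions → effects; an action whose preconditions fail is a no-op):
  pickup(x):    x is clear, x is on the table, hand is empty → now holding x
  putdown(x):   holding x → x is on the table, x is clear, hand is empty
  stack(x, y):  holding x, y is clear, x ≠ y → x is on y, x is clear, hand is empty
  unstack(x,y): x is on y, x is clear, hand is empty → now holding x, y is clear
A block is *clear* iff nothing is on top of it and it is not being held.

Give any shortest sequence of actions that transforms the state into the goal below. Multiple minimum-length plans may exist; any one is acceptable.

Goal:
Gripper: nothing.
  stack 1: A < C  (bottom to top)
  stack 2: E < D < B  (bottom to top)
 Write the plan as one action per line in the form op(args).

step 1 (unstack(D, A)): towers=[A; C/B; E] holding=D
step 2 (stack(D, E)): towers=[A; C/B; E/D] holding=-
step 3 (unstack(B, C)): towers=[A; C; E/D] holding=B
step 4 (stack(B, D)): towers=[A; C; E/D/B] holding=-
step 5 (pickup(C)): towers=[A; E/D/B] holding=C
step 6 (stack(C, A)): towers=[A/C; E/D/B] holding=-
goal check: towers=[A/C; E/D/B] holding=- — reached (length 6, optimal by BFS)

unstack(D, A)
stack(D, E)
unstack(B, C)
stack(B, D)
pickup(C)
stack(C, A)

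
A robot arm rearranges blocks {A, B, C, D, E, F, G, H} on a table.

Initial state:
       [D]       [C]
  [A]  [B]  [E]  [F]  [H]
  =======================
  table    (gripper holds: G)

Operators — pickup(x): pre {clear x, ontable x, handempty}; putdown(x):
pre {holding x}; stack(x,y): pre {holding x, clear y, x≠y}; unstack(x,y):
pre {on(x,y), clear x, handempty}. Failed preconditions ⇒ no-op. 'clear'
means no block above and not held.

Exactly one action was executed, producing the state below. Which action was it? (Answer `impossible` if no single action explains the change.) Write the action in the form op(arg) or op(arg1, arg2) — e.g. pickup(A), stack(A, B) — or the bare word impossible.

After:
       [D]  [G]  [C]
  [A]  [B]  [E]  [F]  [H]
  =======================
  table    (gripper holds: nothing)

stack(G, E)

target: towers=[A; B/D; E/G; F/C; H] holding=-
        putdown(G) → towers=[A; B/D; E; F/C; G; H] holding=-
       stack(G, A) → towers=[A/G; B/D; E; F/C; H] holding=-
       stack(G, E) → towers=[A; B/D; E/G; F/C; H] holding=-  ← match
       stack(G, H) → towers=[A; B/D; E; F/C; H/G] holding=-
       stack(G, D) → towers=[A; B/D/G; E; F/C; H] holding=-
       stack(G, C) → towers=[A; B/D; E; F/C/G; H] holding=-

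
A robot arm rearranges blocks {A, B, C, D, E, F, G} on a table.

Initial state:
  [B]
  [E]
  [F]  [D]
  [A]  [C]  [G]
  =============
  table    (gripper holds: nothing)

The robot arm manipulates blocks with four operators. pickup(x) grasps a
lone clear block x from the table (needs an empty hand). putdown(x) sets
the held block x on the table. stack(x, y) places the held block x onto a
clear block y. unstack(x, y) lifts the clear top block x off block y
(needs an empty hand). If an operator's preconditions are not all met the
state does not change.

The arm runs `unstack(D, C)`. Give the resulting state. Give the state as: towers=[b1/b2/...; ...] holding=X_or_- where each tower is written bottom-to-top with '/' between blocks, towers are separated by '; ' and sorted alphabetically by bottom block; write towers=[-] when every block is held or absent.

towers=[A/F/E/B; C; G] holding=D

before: towers=[A/F/E/B; C/D; G] holding=-
pre[unstack(D, C)]: on(D,C) yes, clear(D) yes, handempty yes
all met → apply unstack(D, C)
after:  towers=[A/F/E/B; C; G] holding=D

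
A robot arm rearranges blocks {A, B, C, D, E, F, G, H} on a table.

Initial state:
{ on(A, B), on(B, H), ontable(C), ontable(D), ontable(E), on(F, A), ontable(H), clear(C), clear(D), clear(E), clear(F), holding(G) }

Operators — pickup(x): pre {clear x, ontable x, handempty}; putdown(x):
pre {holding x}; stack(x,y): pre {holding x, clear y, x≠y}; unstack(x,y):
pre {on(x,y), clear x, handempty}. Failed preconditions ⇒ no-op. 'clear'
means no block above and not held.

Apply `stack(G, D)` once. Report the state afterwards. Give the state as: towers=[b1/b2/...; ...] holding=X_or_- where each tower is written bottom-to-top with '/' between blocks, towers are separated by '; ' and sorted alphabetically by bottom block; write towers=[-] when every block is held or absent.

towers=[C; D/G; E; H/B/A/F] holding=-

before: towers=[C; D; E; H/B/A/F] holding=G
pre[stack(G, D)]: holding(G) ✓, clear(D) ✓, G≠D ✓
all met → apply stack(G, D)
after:  towers=[C; D/G; E; H/B/A/F] holding=-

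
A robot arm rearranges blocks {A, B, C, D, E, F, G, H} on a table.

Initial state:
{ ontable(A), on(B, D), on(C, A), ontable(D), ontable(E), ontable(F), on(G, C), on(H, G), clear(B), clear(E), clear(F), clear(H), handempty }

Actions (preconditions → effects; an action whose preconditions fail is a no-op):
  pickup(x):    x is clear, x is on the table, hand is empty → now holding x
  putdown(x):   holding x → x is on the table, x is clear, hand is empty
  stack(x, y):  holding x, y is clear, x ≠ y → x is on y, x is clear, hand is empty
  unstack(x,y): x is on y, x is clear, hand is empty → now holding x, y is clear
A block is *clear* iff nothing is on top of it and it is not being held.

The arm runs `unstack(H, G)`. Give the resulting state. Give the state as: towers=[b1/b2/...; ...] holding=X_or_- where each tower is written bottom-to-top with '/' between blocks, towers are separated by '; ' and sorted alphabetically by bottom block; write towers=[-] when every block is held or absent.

before: towers=[A/C/G/H; D/B; E; F] holding=-
pre[unstack(H, G)]: on(H,G) ok, clear(H) ok, handempty ok
all met → apply unstack(H, G)
after:  towers=[A/C/G; D/B; E; F] holding=H

towers=[A/C/G; D/B; E; F] holding=H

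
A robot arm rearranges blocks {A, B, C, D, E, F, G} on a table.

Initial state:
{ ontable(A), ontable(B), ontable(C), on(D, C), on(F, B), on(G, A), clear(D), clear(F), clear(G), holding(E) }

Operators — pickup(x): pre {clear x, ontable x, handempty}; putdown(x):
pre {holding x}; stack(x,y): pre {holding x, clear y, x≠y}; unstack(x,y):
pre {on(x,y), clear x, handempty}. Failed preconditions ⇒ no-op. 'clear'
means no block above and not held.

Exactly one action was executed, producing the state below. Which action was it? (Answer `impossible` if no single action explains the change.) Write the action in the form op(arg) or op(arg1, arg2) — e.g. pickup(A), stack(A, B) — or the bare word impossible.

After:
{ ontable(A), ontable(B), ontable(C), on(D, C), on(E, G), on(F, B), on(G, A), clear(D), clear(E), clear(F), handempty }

target: towers=[A/G/E; B/F; C/D] holding=-
        putdown(E) → towers=[A/G; B/F; C/D; E] holding=-
       stack(E, F) → towers=[A/G; B/F/E; C/D] holding=-
       stack(E, G) → towers=[A/G/E; B/F; C/D] holding=-  ← match
       stack(E, D) → towers=[A/G; B/F; C/D/E] holding=-

stack(E, G)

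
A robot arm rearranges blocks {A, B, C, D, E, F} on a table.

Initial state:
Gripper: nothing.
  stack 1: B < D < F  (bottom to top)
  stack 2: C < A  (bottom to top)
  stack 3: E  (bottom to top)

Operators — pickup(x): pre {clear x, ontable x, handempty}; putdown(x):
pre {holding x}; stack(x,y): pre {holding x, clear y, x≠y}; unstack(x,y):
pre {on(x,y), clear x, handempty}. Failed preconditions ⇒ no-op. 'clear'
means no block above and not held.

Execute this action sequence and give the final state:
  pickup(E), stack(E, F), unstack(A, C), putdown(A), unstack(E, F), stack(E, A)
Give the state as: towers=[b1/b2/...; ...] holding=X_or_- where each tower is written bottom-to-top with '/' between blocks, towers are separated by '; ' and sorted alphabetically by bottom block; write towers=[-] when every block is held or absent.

towers=[A/E; B/D/F; C] holding=-

step 1 (pickup(E)): towers=[B/D/F; C/A] holding=E
step 2 (stack(E, F)): towers=[B/D/F/E; C/A] holding=-
step 3 (unstack(A, C)): towers=[B/D/F/E; C] holding=A
step 4 (putdown(A)): towers=[A; B/D/F/E; C] holding=-
step 5 (unstack(E, F)): towers=[A; B/D/F; C] holding=E
step 6 (stack(E, A)): towers=[A/E; B/D/F; C] holding=-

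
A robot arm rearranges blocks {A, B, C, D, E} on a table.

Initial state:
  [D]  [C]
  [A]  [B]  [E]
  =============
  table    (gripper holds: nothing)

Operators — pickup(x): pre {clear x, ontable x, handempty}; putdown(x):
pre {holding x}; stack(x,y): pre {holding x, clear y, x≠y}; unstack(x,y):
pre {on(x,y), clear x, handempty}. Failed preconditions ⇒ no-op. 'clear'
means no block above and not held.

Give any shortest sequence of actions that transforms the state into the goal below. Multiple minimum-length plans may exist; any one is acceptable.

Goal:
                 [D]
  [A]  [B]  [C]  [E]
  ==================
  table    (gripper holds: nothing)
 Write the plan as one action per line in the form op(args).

step 1 (unstack(D, A)): towers=[A; B/C; E] holding=D
step 2 (stack(D, E)): towers=[A; B/C; E/D] holding=-
step 3 (unstack(C, B)): towers=[A; B; E/D] holding=C
step 4 (putdown(C)): towers=[A; B; C; E/D] holding=-
goal check: towers=[A; B; C; E/D] holding=- — reached (length 4, optimal by BFS)

unstack(D, A)
stack(D, E)
unstack(C, B)
putdown(C)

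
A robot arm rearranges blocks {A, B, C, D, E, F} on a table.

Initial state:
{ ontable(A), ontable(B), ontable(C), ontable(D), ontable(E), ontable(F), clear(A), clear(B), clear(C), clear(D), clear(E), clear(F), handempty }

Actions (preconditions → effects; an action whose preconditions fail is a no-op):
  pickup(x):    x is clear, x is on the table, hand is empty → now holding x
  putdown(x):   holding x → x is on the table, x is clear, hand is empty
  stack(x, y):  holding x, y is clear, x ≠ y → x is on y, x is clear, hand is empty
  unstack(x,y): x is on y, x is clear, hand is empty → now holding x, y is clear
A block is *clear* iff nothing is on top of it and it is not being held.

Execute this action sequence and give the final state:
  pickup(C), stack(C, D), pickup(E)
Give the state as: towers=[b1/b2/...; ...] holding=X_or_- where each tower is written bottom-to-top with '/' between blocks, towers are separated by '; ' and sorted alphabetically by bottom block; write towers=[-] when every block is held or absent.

step 1 (pickup(C)): towers=[A; B; D; E; F] holding=C
step 2 (stack(C, D)): towers=[A; B; D/C; E; F] holding=-
step 3 (pickup(E)): towers=[A; B; D/C; F] holding=E

towers=[A; B; D/C; F] holding=E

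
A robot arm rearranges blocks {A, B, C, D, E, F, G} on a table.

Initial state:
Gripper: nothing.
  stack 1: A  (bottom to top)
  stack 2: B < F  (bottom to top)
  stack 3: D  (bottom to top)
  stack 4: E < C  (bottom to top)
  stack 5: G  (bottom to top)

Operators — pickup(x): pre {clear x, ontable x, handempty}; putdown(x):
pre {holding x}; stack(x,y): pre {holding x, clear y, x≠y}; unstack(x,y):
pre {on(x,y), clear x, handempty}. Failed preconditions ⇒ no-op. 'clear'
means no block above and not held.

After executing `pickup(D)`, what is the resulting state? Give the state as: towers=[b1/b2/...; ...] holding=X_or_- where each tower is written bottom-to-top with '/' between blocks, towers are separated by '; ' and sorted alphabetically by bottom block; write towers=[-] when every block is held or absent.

towers=[A; B/F; E/C; G] holding=D

before: towers=[A; B/F; D; E/C; G] holding=-
pre[pickup(D)]: clear(D) ✓, ontable(D) ✓, handempty ✓
all met → apply pickup(D)
after:  towers=[A; B/F; E/C; G] holding=D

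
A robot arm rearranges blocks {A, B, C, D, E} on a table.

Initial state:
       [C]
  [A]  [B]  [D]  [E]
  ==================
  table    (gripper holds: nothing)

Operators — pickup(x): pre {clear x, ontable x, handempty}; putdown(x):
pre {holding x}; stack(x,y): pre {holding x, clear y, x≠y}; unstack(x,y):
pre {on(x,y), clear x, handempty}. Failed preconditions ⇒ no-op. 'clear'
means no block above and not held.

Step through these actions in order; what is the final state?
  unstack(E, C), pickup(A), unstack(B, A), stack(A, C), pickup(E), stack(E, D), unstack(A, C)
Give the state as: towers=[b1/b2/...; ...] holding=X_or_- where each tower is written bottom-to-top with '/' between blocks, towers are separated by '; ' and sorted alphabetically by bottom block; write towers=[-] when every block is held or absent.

step 1 (unstack(E, C)) [no-op]: towers=[A; B/C; D; E] holding=-
step 2 (pickup(A)): towers=[B/C; D; E] holding=A
step 3 (unstack(B, A)) [no-op]: towers=[B/C; D; E] holding=A
step 4 (stack(A, C)): towers=[B/C/A; D; E] holding=-
step 5 (pickup(E)): towers=[B/C/A; D] holding=E
step 6 (stack(E, D)): towers=[B/C/A; D/E] holding=-
step 7 (unstack(A, C)): towers=[B/C; D/E] holding=A

towers=[B/C; D/E] holding=A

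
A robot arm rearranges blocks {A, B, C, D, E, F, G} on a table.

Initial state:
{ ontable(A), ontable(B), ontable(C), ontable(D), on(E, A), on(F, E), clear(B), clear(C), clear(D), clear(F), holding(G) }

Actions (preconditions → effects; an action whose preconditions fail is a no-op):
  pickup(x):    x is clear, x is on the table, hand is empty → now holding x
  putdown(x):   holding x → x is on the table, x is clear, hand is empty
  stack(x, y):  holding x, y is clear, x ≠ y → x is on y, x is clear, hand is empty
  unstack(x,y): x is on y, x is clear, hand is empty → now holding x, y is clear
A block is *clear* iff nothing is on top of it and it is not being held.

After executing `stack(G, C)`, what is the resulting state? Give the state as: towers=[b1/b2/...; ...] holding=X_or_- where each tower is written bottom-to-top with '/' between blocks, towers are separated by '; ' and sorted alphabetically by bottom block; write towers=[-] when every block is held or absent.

before: towers=[A/E/F; B; C; D] holding=G
pre[stack(G, C)]: holding(G) yes, clear(C) yes, G≠C yes
all met → apply stack(G, C)
after:  towers=[A/E/F; B; C/G; D] holding=-

towers=[A/E/F; B; C/G; D] holding=-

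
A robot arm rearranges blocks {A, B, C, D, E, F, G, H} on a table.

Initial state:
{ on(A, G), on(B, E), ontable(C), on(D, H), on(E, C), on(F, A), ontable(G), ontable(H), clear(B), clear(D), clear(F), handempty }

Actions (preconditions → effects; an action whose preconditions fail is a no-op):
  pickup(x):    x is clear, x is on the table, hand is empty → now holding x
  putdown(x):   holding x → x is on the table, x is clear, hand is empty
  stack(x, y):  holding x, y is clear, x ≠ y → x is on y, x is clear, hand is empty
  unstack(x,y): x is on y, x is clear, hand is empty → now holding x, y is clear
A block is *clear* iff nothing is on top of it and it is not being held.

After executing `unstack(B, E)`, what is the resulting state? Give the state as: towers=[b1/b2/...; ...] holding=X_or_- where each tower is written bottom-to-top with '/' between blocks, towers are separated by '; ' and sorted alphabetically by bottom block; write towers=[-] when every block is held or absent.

before: towers=[C/E/B; G/A/F; H/D] holding=-
pre[unstack(B, E)]: on(B,E) ok, clear(B) ok, handempty ok
all met → apply unstack(B, E)
after:  towers=[C/E; G/A/F; H/D] holding=B

towers=[C/E; G/A/F; H/D] holding=B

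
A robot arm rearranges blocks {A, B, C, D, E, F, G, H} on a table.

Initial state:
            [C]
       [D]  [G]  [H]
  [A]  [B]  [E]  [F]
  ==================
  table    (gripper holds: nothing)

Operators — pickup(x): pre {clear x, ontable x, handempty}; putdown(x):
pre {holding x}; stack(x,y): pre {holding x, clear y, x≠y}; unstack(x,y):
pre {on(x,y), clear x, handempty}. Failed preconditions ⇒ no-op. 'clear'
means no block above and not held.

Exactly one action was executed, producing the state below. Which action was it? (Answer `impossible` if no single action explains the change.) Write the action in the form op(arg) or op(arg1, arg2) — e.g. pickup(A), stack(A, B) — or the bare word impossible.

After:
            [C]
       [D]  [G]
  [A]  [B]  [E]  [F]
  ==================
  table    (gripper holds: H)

unstack(H, F)

target: towers=[A; B/D; E/G/C; F] holding=H
         pickup(A) → towers=[B/D; E/G/C; F/H] holding=A
     unstack(H, F) → towers=[A; B/D; E/G/C; F] holding=H  ← match
     unstack(D, B) → towers=[A; B; E/G/C; F/H] holding=D
     unstack(C, G) → towers=[A; B/D; E/G; F/H] holding=C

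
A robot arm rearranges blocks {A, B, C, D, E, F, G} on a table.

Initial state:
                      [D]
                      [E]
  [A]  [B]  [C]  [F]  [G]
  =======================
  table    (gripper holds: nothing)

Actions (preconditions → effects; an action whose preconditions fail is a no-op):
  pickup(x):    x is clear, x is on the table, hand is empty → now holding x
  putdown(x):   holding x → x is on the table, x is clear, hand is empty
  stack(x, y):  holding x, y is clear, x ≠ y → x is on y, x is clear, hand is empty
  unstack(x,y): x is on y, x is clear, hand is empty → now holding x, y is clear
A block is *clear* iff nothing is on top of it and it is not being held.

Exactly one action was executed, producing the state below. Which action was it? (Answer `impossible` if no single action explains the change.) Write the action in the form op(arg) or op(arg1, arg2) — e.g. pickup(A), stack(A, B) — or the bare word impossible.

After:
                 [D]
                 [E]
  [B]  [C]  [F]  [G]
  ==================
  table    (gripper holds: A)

target: towers=[B; C; F; G/E/D] holding=A
         pickup(B) → towers=[A; C; F; G/E/D] holding=B
         pickup(F) → towers=[A; B; C; G/E/D] holding=F
     unstack(D, E) → towers=[A; B; C; F; G/E] holding=D
         pickup(A) → towers=[B; C; F; G/E/D] holding=A  ← match
         pickup(C) → towers=[A; B; F; G/E/D] holding=C

pickup(A)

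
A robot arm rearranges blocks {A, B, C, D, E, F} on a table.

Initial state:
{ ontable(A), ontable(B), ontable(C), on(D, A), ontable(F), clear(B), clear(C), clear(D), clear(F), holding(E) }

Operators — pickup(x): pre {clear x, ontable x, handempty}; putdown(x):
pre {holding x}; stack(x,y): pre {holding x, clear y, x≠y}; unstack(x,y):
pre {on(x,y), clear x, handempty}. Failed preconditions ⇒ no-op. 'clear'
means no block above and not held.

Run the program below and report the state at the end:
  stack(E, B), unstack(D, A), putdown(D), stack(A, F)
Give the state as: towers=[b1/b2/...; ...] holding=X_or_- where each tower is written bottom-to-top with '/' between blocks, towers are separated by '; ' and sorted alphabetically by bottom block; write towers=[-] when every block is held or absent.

towers=[A; B/E; C; D; F] holding=-

step 1 (stack(E, B)): towers=[A/D; B/E; C; F] holding=-
step 2 (unstack(D, A)): towers=[A; B/E; C; F] holding=D
step 3 (putdown(D)): towers=[A; B/E; C; D; F] holding=-
step 4 (stack(A, F)) [no-op]: towers=[A; B/E; C; D; F] holding=-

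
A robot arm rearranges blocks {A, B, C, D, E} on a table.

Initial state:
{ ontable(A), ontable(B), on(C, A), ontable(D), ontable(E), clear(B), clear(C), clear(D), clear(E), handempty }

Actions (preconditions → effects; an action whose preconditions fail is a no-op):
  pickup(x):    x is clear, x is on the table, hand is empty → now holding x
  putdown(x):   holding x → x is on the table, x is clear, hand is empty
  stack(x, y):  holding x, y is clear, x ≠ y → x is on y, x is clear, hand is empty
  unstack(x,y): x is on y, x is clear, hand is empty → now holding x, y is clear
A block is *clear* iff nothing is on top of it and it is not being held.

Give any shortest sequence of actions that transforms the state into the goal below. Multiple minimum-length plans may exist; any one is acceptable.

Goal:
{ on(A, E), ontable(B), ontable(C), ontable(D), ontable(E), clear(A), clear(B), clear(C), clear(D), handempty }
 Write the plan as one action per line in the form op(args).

unstack(C, A)
putdown(C)
pickup(A)
stack(A, E)

step 1 (unstack(C, A)): towers=[A; B; D; E] holding=C
step 2 (putdown(C)): towers=[A; B; C; D; E] holding=-
step 3 (pickup(A)): towers=[B; C; D; E] holding=A
step 4 (stack(A, E)): towers=[B; C; D; E/A] holding=-
goal check: towers=[B; C; D; E/A] holding=- — reached (length 4, optimal by BFS)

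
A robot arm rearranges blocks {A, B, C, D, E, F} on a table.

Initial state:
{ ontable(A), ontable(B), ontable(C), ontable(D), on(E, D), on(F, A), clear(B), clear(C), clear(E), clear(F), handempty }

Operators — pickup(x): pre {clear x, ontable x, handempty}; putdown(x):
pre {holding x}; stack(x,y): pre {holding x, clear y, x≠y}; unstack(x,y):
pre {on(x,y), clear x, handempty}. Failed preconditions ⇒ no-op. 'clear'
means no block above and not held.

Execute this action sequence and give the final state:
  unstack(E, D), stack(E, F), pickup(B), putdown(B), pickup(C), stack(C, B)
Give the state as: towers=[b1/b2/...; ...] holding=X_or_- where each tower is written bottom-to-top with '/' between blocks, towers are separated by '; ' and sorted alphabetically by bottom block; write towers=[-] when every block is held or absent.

step 1 (unstack(E, D)): towers=[A/F; B; C; D] holding=E
step 2 (stack(E, F)): towers=[A/F/E; B; C; D] holding=-
step 3 (pickup(B)): towers=[A/F/E; C; D] holding=B
step 4 (putdown(B)): towers=[A/F/E; B; C; D] holding=-
step 5 (pickup(C)): towers=[A/F/E; B; D] holding=C
step 6 (stack(C, B)): towers=[A/F/E; B/C; D] holding=-

towers=[A/F/E; B/C; D] holding=-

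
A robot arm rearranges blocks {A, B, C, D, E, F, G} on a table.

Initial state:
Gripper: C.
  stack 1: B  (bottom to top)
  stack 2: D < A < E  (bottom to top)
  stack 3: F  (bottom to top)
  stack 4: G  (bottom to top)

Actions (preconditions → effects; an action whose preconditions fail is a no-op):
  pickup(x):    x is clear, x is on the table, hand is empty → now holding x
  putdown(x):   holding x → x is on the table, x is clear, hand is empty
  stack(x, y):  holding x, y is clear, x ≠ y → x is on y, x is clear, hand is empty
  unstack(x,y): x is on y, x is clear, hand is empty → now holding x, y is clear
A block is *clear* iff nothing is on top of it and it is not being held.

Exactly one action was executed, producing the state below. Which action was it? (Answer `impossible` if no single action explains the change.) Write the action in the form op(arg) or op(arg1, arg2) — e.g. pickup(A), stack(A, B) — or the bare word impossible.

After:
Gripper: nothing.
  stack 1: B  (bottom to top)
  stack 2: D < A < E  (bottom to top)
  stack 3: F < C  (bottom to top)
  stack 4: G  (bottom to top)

stack(C, F)

target: towers=[B; D/A/E; F/C; G] holding=-
        putdown(C) → towers=[B; C; D/A/E; F; G] holding=-
       stack(C, B) → towers=[B/C; D/A/E; F; G] holding=-
       stack(C, F) → towers=[B; D/A/E; F/C; G] holding=-  ← match
       stack(C, G) → towers=[B; D/A/E; F; G/C] holding=-
       stack(C, E) → towers=[B; D/A/E/C; F; G] holding=-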